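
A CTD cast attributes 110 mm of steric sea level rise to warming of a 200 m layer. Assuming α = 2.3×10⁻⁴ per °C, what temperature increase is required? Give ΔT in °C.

ΔT = Δh/(αH) = 0.11 / (2.3×10⁻⁴ × 200) ≈ 2.391 °C

2.39 °C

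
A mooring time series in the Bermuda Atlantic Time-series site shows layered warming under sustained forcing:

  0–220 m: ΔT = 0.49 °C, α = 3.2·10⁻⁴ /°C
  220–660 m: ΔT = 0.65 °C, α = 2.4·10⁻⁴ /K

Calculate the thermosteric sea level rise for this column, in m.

220 × 3.2×10⁻⁴ × 0.49 = 0.034496 m
220–660 m: 0.65 × 440 × 2.4×10⁻⁴ = 0.06864 m
Δh = 0.034496 + 0.06864 = 0.103136 m ≈ 0.103 m

0.103 m of thermosteric rise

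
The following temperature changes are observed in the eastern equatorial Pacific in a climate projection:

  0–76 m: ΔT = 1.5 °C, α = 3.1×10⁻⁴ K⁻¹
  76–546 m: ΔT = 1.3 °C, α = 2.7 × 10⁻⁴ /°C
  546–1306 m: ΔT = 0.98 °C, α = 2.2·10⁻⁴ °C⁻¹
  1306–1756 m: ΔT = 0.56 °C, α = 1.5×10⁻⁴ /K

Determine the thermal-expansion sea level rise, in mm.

Δh = 402 mm

76 × 3.1×10⁻⁴ × 1.5 = 0.03534 m
1.3 × 2.7×10⁻⁴ × 470 = 0.16497 m
546–1306 m: 2.2×10⁻⁴ × 0.98 × 760 = 0.163856 m
Layer 4: 0.56 × 450 × 1.5×10⁻⁴ = 0.03780 m
Δh = 0.03534 + 0.16497 + 0.163856 + 0.03780 = 0.401966 m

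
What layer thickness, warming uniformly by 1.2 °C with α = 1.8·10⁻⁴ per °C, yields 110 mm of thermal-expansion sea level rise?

H = Δh/(αΔT) = 0.11 / (1.8×10⁻⁴ × 1.2) ≈ 509.3 m

about 510 m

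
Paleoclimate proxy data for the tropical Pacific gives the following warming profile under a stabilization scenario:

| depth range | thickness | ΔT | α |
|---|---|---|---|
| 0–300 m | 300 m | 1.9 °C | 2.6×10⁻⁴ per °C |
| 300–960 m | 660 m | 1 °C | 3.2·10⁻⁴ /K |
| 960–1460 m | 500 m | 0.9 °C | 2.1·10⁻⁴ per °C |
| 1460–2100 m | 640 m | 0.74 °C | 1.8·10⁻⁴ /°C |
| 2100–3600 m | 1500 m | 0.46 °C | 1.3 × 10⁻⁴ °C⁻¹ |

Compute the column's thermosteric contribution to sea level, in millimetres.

Δh ≈ 629 mm

2.6×10⁻⁴ × 1.9 × 300 = 0.14820 m
3.2×10⁻⁴ × 1 × 660 = 0.21120 m
Layer 3: 0.9 × 500 × 2.1×10⁻⁴ = 0.09450 m
Layer 4: 0.74 × 1.8×10⁻⁴ × 640 = 0.085248 m
2100–3600 m: 1.3×10⁻⁴ × 1500 × 0.46 = 0.08970 m
Δh = 0.14820 + 0.21120 + 0.09450 + 0.085248 + 0.08970 = 0.628848 m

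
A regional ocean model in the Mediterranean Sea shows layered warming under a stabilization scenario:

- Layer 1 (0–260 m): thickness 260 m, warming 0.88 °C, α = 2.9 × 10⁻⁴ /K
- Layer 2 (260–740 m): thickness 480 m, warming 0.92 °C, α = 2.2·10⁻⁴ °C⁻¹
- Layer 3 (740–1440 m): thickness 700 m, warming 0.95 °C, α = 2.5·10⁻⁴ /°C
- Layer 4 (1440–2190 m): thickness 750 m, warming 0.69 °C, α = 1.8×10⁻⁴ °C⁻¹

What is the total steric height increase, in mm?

Layer 1: 260 × 0.88 × 2.9×10⁻⁴ = 0.066352 m
480 × 2.2×10⁻⁴ × 0.92 = 0.097152 m
Layer 3: 0.95 × 2.5×10⁻⁴ × 700 = 0.16625 m
750 × 0.69 × 1.8×10⁻⁴ = 0.09315 m
Δh = 0.066352 + 0.097152 + 0.16625 + 0.09315 = 0.422904 m

about 420 mm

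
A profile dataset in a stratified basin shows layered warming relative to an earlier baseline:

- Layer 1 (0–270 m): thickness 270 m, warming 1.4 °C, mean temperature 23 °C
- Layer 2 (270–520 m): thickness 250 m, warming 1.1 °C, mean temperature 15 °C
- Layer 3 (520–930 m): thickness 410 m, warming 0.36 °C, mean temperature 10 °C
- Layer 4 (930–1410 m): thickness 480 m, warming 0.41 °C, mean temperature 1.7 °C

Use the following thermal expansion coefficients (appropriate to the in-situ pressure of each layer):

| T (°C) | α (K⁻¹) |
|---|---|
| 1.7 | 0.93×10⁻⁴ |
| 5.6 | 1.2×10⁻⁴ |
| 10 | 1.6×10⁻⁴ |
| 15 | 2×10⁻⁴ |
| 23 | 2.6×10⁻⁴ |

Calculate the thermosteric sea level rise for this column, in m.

0.195 m of thermosteric rise

Layer 1 at 23 °C → α = 2.6×10⁻⁴ K⁻¹
Layer 2 at 15 °C → α = 2×10⁻⁴ K⁻¹
Layer 3 at 10 °C → α = 1.6×10⁻⁴ K⁻¹
Layer 4 at 1.7 °C → α = 0.93×10⁻⁴ K⁻¹
Layer 1: 270 × 2.6×10⁻⁴ × 1.4 = 0.09828 m
270–520 m: 1.1 × 250 × 2×10⁻⁴ = 0.05500 m
0.36 × 410 × 1.6×10⁻⁴ = 0.023616 m
0.41 × 480 × 0.93×10⁻⁴ = 0.0183024 m
Δh = 0.09828 + 0.05500 + 0.023616 + 0.0183024 = 0.1951984 m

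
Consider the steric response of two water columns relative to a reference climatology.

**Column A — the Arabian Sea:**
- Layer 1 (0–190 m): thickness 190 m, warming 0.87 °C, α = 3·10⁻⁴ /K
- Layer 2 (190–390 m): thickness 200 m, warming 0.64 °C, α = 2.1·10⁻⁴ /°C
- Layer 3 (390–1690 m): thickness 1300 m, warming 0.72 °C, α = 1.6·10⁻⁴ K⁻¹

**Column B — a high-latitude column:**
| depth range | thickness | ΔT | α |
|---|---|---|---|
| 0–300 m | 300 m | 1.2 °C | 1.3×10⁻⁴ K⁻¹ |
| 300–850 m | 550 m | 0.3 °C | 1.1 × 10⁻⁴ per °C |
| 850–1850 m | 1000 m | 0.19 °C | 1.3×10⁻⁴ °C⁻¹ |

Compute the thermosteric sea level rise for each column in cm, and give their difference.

A 0.87 × 3×10⁻⁴ × 190 = 0.04959 m
A 190–390 m: 2.1×10⁻⁴ × 200 × 0.64 = 0.02688 m
A 390–1690 m: 1.6×10⁻⁴ × 1300 × 0.72 = 0.14976 m
A total: 0.22623 m
B 1.3×10⁻⁴ × 1.2 × 300 = 0.04680 m
B 0.3 × 1.1×10⁻⁴ × 550 = 0.01815 m
B 1000 × 1.3×10⁻⁴ × 0.19 = 0.02470 m
B total: 0.08965 m
Difference: 0.22623 − 0.08965 = 0.13658 m

Δh_A ≈ 23 cm, Δh_B ≈ 9.0 cm; difference ≈ 14 cm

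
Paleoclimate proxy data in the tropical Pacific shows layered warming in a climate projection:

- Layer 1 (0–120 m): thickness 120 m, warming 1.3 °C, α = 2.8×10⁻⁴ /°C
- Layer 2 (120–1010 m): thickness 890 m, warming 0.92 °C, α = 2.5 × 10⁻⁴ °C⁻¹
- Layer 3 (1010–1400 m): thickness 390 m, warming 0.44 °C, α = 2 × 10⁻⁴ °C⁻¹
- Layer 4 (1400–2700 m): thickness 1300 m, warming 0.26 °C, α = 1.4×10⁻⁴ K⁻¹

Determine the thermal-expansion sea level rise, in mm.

0–120 m: 1.3 × 120 × 2.8×10⁻⁴ = 0.04368 m
0.92 × 890 × 2.5×10⁻⁴ = 0.20470 m
Layer 3: 390 × 2×10⁻⁴ × 0.44 = 0.03432 m
Layer 4: 1.4×10⁻⁴ × 1300 × 0.26 = 0.04732 m
Δh = 0.04368 + 0.20470 + 0.03432 + 0.04732 = 0.33002 m

Δh ≈ 330 mm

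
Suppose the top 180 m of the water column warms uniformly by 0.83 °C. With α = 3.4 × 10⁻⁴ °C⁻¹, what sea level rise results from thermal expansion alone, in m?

Δh = αΔT·H = 3.4×10⁻⁴ × 0.83 × 180 = 0.050796 m

0.0508 m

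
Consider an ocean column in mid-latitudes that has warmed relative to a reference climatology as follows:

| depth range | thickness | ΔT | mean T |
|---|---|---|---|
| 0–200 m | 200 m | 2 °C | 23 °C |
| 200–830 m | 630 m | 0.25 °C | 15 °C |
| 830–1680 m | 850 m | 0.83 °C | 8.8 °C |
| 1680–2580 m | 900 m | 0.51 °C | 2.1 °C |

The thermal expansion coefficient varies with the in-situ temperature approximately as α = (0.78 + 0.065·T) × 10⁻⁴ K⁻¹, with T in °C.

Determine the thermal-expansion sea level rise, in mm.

Layer 1: α = (0.78 + 0.065×23)×10⁻⁴ = 2.275×10⁻⁴ K⁻¹
Layer 2: α = (0.78 + 0.065×15)×10⁻⁴ = 1.755×10⁻⁴ K⁻¹
Layer 3: α = (0.78 + 0.065×8.8)×10⁻⁴ = 1.352×10⁻⁴ K⁻¹
Layer 4: α = (0.78 + 0.065×2.1)×10⁻⁴ = 0.9165×10⁻⁴ K⁻¹
0–200 m: 2.275×10⁻⁴ × 2 × 200 = 0.09100 m
Layer 2: 0.25 × 1.755×10⁻⁴ × 630 = 0.02764125 m
1.352×10⁻⁴ × 0.83 × 850 = 0.0953836 m
1680–2580 m: 900 × 0.51 × 0.9165×10⁻⁴ = 0.04206735 m
Δh = 0.09100 + 0.02764125 + 0.0953836 + 0.04206735 = 0.2560922 m

Δh ≈ 260 mm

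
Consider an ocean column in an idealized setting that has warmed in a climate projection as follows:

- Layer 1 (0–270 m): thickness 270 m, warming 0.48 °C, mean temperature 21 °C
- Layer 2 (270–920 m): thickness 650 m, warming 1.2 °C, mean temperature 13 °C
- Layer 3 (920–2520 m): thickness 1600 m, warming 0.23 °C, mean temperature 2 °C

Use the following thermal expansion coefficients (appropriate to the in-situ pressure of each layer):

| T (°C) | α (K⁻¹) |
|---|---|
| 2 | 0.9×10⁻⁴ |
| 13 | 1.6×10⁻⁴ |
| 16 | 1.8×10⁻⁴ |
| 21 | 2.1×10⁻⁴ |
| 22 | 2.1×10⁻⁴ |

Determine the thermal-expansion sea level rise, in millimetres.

190 mm

Layer 1 at 21 °C → α = 2.1×10⁻⁴ K⁻¹
Layer 2 at 13 °C → α = 1.6×10⁻⁴ K⁻¹
Layer 3 at 2 °C → α = 0.9×10⁻⁴ K⁻¹
0–270 m: 270 × 2.1×10⁻⁴ × 0.48 = 0.027216 m
Layer 2: 1.2 × 650 × 1.6×10⁻⁴ = 0.12480 m
920–2520 m: 0.23 × 1600 × 0.9×10⁻⁴ = 0.03312 m
Δh = 0.027216 + 0.12480 + 0.03312 = 0.185136 m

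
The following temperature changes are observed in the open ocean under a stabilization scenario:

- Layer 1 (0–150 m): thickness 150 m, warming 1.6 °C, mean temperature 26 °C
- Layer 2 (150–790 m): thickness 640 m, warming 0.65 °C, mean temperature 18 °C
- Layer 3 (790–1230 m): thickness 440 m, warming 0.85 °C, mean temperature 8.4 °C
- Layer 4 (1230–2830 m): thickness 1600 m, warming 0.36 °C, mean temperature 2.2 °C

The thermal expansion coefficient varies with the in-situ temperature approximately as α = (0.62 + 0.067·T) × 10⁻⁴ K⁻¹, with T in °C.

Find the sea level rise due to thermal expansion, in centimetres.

Layer 1: α = (0.62 + 0.067×26)×10⁻⁴ = 2.362×10⁻⁴ K⁻¹
Layer 2: α = (0.62 + 0.067×18)×10⁻⁴ = 1.826×10⁻⁴ K⁻¹
Layer 3: α = (0.62 + 0.067×8.4)×10⁻⁴ = 1.1828×10⁻⁴ K⁻¹
Layer 4: α = (0.62 + 0.067×2.2)×10⁻⁴ = 0.7674×10⁻⁴ K⁻¹
0–150 m: 1.6 × 150 × 2.362×10⁻⁴ = 0.056688 m
Layer 2: 640 × 0.65 × 1.826×10⁻⁴ = 0.0759616 m
1.1828×10⁻⁴ × 0.85 × 440 = 0.04423672 m
1600 × 0.36 × 0.7674×10⁻⁴ = 0.04420224 m
Δh = 0.056688 + 0.0759616 + 0.04423672 + 0.04420224 = 0.22108856 m

Δh = 22.1 cm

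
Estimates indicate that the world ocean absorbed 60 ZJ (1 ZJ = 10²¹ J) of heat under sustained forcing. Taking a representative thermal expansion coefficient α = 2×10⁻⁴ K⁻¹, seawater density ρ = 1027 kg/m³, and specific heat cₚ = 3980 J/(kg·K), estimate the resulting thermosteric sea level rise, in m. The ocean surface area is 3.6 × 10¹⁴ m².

Per unit area: Q = 60×10²¹ / (3.6×10¹⁴) ≈ 1.667×10⁸ J/m²
Δh = αQ/(ρcₚ) = 2×10⁻⁴ × 1.667×10⁸ / (1027 × 3980) ≈ 0.0081567 m

0.00816 m of thermosteric rise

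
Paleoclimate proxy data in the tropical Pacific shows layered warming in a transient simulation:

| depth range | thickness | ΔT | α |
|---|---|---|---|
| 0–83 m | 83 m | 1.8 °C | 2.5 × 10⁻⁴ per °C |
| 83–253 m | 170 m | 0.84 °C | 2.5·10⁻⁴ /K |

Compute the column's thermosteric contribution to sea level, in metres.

0.073 m of thermosteric rise

0–83 m: 2.5×10⁻⁴ × 1.8 × 83 = 0.03735 m
Layer 2: 0.84 × 2.5×10⁻⁴ × 170 = 0.03570 m
Δh = 0.03735 + 0.03570 = 0.07305 m ≈ 0.073 m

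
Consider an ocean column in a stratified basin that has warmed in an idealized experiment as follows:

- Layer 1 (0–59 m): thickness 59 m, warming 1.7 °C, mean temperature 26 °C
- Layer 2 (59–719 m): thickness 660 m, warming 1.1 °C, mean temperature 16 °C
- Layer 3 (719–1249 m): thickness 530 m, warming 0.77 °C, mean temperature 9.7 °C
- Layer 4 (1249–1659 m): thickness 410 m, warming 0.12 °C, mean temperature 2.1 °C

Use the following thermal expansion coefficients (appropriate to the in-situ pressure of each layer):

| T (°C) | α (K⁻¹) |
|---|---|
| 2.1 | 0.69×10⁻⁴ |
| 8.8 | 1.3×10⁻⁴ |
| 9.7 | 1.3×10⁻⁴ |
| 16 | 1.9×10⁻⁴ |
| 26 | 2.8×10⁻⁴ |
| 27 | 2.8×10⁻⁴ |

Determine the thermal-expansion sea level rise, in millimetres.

Layer 1 at 26 °C → α = 2.8×10⁻⁴ K⁻¹
Layer 2 at 16 °C → α = 1.9×10⁻⁴ K⁻¹
Layer 3 at 9.7 °C → α = 1.3×10⁻⁴ K⁻¹
Layer 4 at 2.1 °C → α = 0.69×10⁻⁴ K⁻¹
1.7 × 59 × 2.8×10⁻⁴ = 0.028084 m
59–719 m: 1.9×10⁻⁴ × 1.1 × 660 = 0.13794 m
Layer 3: 0.77 × 530 × 1.3×10⁻⁴ = 0.053053 m
1249–1659 m: 410 × 0.69×10⁻⁴ × 0.12 = 0.0033948 m
Δh = 0.028084 + 0.13794 + 0.053053 + 0.0033948 = 0.2224718 m ≈ 222 mm

Δh ≈ 222 mm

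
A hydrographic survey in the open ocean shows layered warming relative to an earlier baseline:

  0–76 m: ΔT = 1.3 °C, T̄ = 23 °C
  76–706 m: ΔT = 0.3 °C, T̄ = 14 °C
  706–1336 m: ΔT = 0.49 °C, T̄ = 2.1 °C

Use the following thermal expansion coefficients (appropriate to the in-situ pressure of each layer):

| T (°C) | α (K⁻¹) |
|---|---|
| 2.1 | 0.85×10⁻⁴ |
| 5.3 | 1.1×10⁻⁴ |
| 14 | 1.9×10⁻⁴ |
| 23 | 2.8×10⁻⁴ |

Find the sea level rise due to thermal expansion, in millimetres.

Δh ≈ 90 mm

Layer 1 at 23 °C → α = 2.8×10⁻⁴ K⁻¹
Layer 2 at 14 °C → α = 1.9×10⁻⁴ K⁻¹
Layer 3 at 2.1 °C → α = 0.85×10⁻⁴ K⁻¹
1.3 × 2.8×10⁻⁴ × 76 = 0.027664 m
76–706 m: 1.9×10⁻⁴ × 0.3 × 630 = 0.03591 m
0.85×10⁻⁴ × 0.49 × 630 = 0.0262395 m
Δh = 0.027664 + 0.03591 + 0.0262395 = 0.0898135 m ≈ 90 mm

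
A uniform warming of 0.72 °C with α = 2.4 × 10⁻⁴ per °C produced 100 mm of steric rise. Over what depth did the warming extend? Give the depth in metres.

H = Δh/(αΔT) = 0.1 / (2.4×10⁻⁴ × 0.72) ≈ 578.7 m

580 m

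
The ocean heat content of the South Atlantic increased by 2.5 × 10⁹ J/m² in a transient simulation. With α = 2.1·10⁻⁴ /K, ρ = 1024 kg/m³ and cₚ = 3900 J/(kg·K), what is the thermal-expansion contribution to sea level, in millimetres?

about 130 mm

Δh = αQ/(ρcₚ) = 2.1×10⁻⁴ × 2.5×10⁹ / (1024 × 3900) ≈ 0.13146 m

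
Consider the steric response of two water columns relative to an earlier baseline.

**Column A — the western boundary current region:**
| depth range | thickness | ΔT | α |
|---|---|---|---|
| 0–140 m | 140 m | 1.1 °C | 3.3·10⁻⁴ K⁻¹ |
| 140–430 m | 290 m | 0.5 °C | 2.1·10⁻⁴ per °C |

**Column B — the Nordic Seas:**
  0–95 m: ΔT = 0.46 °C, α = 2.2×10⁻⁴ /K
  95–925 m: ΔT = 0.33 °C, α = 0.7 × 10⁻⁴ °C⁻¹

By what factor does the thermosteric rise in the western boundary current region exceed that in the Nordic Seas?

a factor of 2.8

A 1.1 × 3.3×10⁻⁴ × 140 = 0.05082 m
A Layer 2: 290 × 0.5 × 2.1×10⁻⁴ = 0.03045 m
A total: 0.08127 m
B 0.46 × 95 × 2.2×10⁻⁴ = 0.009614 m
B 95–925 m: 0.33 × 830 × 0.7×10⁻⁴ = 0.019173 m
B total: 0.028787 m
Ratio: 0.08127 / 0.028787 ≈ 2.823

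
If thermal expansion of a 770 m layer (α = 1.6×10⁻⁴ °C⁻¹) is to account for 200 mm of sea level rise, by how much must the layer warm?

ΔT = Δh/(αH) = 0.2 / (1.6×10⁻⁴ × 770) ≈ 1.623 K

about 1.6 K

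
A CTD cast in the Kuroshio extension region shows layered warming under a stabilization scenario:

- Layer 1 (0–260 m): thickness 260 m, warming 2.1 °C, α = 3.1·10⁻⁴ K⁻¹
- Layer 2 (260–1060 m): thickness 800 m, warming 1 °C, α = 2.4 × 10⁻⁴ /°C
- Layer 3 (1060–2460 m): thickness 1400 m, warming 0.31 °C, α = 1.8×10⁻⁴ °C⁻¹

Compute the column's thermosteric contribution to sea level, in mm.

about 439 mm

Layer 1: 2.1 × 3.1×10⁻⁴ × 260 = 0.16926 m
800 × 1 × 2.4×10⁻⁴ = 0.19200 m
Layer 3: 1.8×10⁻⁴ × 0.31 × 1400 = 0.07812 m
Δh = 0.16926 + 0.19200 + 0.07812 = 0.43938 m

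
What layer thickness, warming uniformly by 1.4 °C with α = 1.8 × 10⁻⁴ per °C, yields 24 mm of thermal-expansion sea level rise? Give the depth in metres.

H = Δh/(αΔT) = 0.024 / (1.8×10⁻⁴ × 1.4) ≈ 95.24 m

95.2 m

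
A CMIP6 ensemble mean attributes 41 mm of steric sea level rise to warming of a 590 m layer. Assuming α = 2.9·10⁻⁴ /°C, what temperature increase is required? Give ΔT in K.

ΔT ≈ 0.24 K

ΔT = Δh/(αH) = 0.041 / (2.9×10⁻⁴ × 590) ≈ 0.2396 K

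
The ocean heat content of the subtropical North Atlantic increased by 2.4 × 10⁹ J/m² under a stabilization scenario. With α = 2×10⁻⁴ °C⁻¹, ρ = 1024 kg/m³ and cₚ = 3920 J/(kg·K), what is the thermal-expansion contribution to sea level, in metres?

Δh = αQ/(ρcₚ) = 2×10⁻⁴ × 2.4×10⁹ / (1024 × 3920) ≈ 0.11958 m

about 0.120 m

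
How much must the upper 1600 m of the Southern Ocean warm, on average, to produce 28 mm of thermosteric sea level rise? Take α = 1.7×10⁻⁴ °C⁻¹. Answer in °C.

about 0.103 °C

ΔT = Δh/(αH) = 0.028 / (1.7×10⁻⁴ × 1600) ≈ 0.1029 °C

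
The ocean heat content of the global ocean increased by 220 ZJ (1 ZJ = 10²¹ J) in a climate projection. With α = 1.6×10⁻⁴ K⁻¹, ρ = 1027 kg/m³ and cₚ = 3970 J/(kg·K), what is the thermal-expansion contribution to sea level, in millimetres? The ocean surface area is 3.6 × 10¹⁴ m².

Per unit area: Q = 220×10²¹ / (3.6×10¹⁴) ≈ 6.111×10⁸ J/m²
Δh = αQ/(ρcₚ) = 1.6×10⁻⁴ × 6.111×10⁸ / (1027 × 3970) ≈ 0.023981 m

Δh ≈ 24 mm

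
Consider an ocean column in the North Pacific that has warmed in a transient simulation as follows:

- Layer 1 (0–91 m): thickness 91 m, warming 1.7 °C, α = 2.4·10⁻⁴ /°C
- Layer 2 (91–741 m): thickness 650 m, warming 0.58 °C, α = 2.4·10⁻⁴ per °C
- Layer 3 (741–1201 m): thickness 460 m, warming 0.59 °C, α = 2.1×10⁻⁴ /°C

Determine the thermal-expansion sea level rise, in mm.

0–91 m: 91 × 1.7 × 2.4×10⁻⁴ = 0.037128 m
Layer 2: 2.4×10⁻⁴ × 650 × 0.58 = 0.09048 m
741–1201 m: 460 × 2.1×10⁻⁴ × 0.59 = 0.056994 m
Δh = 0.037128 + 0.09048 + 0.056994 = 0.184602 m

185 mm of thermosteric rise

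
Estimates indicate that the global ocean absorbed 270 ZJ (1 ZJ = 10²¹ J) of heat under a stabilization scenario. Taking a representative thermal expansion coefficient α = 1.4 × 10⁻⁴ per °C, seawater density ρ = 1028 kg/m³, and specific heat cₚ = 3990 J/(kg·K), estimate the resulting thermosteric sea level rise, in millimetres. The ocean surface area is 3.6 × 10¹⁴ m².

Per unit area: Q = 270×10²¹ / (3.6×10¹⁴) = 7.5×10⁸ J/m²
Δh = αQ/(ρcₚ) = 1.4×10⁻⁴ × 7.5×10⁸ / (1028 × 3990) ≈ 0.025599 m

25.6 mm of thermosteric rise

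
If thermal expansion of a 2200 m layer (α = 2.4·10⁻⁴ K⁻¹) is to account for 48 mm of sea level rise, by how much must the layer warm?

ΔT = Δh/(αH) = 0.048 / (2.4×10⁻⁴ × 2200) ≈ 0.09091 K

ΔT ≈ 0.0909 K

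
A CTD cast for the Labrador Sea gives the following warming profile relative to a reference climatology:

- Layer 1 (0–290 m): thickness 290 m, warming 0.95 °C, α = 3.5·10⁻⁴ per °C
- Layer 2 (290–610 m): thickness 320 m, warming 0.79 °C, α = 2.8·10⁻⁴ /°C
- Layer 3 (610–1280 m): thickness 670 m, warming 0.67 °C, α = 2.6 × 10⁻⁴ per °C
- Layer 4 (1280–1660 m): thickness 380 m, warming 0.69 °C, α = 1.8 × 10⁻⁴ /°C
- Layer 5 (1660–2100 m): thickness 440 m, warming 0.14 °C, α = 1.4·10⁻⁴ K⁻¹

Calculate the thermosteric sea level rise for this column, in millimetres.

340 mm of thermosteric rise

3.5×10⁻⁴ × 290 × 0.95 = 0.096425 m
Layer 2: 2.8×10⁻⁴ × 0.79 × 320 = 0.070784 m
670 × 2.6×10⁻⁴ × 0.67 = 0.116714 m
1280–1660 m: 1.8×10⁻⁴ × 0.69 × 380 = 0.047196 m
Layer 5: 1.4×10⁻⁴ × 440 × 0.14 = 0.008624 m
Δh = 0.096425 + 0.070784 + 0.116714 + 0.047196 + 0.008624 = 0.339743 m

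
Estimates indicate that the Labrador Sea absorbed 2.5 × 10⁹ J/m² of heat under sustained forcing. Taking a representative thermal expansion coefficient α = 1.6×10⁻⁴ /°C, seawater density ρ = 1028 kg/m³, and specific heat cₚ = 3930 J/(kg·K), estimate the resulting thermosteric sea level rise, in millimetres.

Δh = 99.0 mm

Δh = αQ/(ρcₚ) = 1.6×10⁻⁴ × 2.5×10⁹ / (1028 × 3930) ≈ 0.099009 m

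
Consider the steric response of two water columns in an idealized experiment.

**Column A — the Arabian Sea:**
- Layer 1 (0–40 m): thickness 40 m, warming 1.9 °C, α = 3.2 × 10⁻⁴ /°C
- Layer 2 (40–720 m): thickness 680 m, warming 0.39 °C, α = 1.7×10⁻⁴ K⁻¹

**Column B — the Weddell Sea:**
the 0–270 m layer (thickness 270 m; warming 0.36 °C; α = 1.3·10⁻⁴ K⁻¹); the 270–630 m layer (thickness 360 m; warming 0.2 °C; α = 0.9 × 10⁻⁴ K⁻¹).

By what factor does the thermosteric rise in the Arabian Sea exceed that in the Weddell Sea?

3.63

A 40 × 1.9 × 3.2×10⁻⁴ = 0.02432 m
A Layer 2: 0.39 × 680 × 1.7×10⁻⁴ = 0.045084 m
A total: 0.069404 m
B Layer 1: 270 × 1.3×10⁻⁴ × 0.36 = 0.012636 m
B Layer 2: 360 × 0.9×10⁻⁴ × 0.2 = 0.00648 m
B total: 0.019116 m
Ratio: 0.069404 / 0.019116 ≈ 3.631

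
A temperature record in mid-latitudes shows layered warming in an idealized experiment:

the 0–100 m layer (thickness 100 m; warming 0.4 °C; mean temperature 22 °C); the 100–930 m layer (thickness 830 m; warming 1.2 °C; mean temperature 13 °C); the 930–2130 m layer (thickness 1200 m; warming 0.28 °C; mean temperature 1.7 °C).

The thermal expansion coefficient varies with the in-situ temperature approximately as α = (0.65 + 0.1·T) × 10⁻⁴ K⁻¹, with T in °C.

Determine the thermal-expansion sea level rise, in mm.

230 mm of thermosteric rise

Layer 1: α = (0.65 + 0.1×22)×10⁻⁴ = 2.85×10⁻⁴ K⁻¹
Layer 2: α = (0.65 + 0.1×13)×10⁻⁴ = 1.95×10⁻⁴ K⁻¹
Layer 3: α = (0.65 + 0.1×1.7)×10⁻⁴ = 0.82×10⁻⁴ K⁻¹
0–100 m: 0.4 × 100 × 2.85×10⁻⁴ = 0.01140 m
Layer 2: 830 × 1.95×10⁻⁴ × 1.2 = 0.19422 m
0.28 × 0.82×10⁻⁴ × 1200 = 0.027552 m
Δh = 0.01140 + 0.19422 + 0.027552 = 0.233172 m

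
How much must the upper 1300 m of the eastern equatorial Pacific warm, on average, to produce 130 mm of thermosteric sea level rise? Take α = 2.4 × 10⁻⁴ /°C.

about 0.417 °C

ΔT = Δh/(αH) = 0.13 / (2.4×10⁻⁴ × 1300) ≈ 0.4167 °C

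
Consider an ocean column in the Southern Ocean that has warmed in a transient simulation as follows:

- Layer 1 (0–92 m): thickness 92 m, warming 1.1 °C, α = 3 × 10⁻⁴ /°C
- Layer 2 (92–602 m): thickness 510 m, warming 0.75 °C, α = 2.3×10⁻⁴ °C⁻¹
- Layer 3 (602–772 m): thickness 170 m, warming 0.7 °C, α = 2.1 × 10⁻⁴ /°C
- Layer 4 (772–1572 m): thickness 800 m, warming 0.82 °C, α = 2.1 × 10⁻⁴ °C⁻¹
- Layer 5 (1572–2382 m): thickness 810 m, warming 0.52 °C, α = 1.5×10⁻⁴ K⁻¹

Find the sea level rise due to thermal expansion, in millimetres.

0–92 m: 92 × 1.1 × 3×10⁻⁴ = 0.03036 m
Layer 2: 2.3×10⁻⁴ × 510 × 0.75 = 0.087975 m
602–772 m: 2.1×10⁻⁴ × 0.7 × 170 = 0.02499 m
772–1572 m: 2.1×10⁻⁴ × 800 × 0.82 = 0.13776 m
1572–2382 m: 810 × 1.5×10⁻⁴ × 0.52 = 0.06318 m
Δh = 0.03036 + 0.087975 + 0.02499 + 0.13776 + 0.06318 = 0.344265 m

344 mm of thermosteric rise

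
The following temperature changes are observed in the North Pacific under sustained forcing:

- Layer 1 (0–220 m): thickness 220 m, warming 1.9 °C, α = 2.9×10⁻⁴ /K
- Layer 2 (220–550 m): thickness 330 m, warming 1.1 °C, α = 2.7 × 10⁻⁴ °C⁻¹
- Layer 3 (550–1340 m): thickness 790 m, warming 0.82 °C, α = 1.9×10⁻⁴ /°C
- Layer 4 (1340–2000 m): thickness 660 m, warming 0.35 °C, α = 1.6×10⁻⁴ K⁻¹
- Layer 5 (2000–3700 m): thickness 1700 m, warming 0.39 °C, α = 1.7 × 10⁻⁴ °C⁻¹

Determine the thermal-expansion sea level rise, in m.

Δh = 0.49 m

Layer 1: 1.9 × 2.9×10⁻⁴ × 220 = 0.12122 m
330 × 1.1 × 2.7×10⁻⁴ = 0.09801 m
Layer 3: 1.9×10⁻⁴ × 790 × 0.82 = 0.123082 m
1340–2000 m: 1.6×10⁻⁴ × 660 × 0.35 = 0.03696 m
Layer 5: 1.7×10⁻⁴ × 0.39 × 1700 = 0.11271 m
Δh = 0.12122 + 0.09801 + 0.123082 + 0.03696 + 0.11271 = 0.491982 m ≈ 0.49 m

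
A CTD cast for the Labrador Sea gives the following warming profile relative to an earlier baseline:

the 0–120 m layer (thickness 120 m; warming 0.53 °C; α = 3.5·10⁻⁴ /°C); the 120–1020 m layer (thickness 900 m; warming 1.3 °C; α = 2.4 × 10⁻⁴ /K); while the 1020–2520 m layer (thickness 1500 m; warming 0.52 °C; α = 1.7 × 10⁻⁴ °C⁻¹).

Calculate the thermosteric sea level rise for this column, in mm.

0–120 m: 3.5×10⁻⁴ × 120 × 0.53 = 0.02226 m
Layer 2: 1.3 × 2.4×10⁻⁴ × 900 = 0.28080 m
Layer 3: 1.7×10⁻⁴ × 1500 × 0.52 = 0.13260 m
Δh = 0.02226 + 0.28080 + 0.13260 = 0.43566 m

436 mm of thermosteric rise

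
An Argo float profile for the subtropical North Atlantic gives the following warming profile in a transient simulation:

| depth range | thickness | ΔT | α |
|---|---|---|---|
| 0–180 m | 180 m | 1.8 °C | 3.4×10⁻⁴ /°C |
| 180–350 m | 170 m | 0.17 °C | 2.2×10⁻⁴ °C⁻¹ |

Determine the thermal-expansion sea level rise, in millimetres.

1.8 × 180 × 3.4×10⁻⁴ = 0.11016 m
180–350 m: 0.17 × 170 × 2.2×10⁻⁴ = 0.006358 m
Δh = 0.11016 + 0.006358 = 0.116518 m

117 mm of thermosteric rise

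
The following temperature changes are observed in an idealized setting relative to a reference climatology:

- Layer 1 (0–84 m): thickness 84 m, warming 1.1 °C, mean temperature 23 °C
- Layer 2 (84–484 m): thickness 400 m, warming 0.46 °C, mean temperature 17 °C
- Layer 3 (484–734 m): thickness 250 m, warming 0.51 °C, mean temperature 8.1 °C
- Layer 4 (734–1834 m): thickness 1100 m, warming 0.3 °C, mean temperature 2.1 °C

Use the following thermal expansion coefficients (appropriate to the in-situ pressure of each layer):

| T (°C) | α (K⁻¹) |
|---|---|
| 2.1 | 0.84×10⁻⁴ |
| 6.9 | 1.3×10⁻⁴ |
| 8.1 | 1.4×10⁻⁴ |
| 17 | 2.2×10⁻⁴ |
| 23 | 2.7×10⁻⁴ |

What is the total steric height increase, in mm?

Δh ≈ 111 mm

Layer 1 at 23 °C → α = 2.7×10⁻⁴ K⁻¹
Layer 2 at 17 °C → α = 2.2×10⁻⁴ K⁻¹
Layer 3 at 8.1 °C → α = 1.4×10⁻⁴ K⁻¹
Layer 4 at 2.1 °C → α = 0.84×10⁻⁴ K⁻¹
0–84 m: 2.7×10⁻⁴ × 84 × 1.1 = 0.024948 m
400 × 0.46 × 2.2×10⁻⁴ = 0.04048 m
250 × 0.51 × 1.4×10⁻⁴ = 0.01785 m
Layer 4: 0.84×10⁻⁴ × 1100 × 0.3 = 0.02772 m
Δh = 0.024948 + 0.04048 + 0.01785 + 0.02772 = 0.110998 m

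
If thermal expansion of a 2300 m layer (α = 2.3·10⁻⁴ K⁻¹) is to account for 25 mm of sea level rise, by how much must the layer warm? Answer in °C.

ΔT = Δh/(αH) = 0.025 / (2.3×10⁻⁴ × 2300) ≈ 0.04726 °C

ΔT ≈ 0.0473 °C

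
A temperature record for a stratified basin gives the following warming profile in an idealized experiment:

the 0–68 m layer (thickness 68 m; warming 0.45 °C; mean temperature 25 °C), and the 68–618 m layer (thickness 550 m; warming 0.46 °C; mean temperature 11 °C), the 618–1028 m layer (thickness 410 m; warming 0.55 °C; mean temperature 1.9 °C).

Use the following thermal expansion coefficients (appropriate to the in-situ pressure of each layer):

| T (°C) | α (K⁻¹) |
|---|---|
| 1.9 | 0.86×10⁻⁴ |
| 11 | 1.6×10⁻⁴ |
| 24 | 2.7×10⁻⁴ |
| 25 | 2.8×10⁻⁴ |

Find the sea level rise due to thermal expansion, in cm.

about 6.84 cm

Layer 1 at 25 °C → α = 2.8×10⁻⁴ K⁻¹
Layer 2 at 11 °C → α = 1.6×10⁻⁴ K⁻¹
Layer 3 at 1.9 °C → α = 0.86×10⁻⁴ K⁻¹
68 × 0.45 × 2.8×10⁻⁴ = 0.008568 m
1.6×10⁻⁴ × 550 × 0.46 = 0.04048 m
0.86×10⁻⁴ × 410 × 0.55 = 0.019393 m
Δh = 0.008568 + 0.04048 + 0.019393 = 0.068441 m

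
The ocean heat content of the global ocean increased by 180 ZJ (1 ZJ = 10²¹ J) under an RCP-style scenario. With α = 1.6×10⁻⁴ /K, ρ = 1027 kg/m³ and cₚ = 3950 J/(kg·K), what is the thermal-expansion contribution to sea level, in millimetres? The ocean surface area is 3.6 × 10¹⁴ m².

Per unit area: Q = 180×10²¹ / (3.6×10¹⁴) = 5×10⁸ J/m²
Δh = αQ/(ρcₚ) = 1.6×10⁻⁴ × 5×10⁸ / (1027 × 3950) ≈ 0.019721 m

about 19.7 mm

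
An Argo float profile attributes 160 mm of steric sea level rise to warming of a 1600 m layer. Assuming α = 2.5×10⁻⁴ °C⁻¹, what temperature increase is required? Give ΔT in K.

0.40 K

ΔT = Δh/(αH) = 0.16 / (2.5×10⁻⁴ × 1600) = 0.4000 K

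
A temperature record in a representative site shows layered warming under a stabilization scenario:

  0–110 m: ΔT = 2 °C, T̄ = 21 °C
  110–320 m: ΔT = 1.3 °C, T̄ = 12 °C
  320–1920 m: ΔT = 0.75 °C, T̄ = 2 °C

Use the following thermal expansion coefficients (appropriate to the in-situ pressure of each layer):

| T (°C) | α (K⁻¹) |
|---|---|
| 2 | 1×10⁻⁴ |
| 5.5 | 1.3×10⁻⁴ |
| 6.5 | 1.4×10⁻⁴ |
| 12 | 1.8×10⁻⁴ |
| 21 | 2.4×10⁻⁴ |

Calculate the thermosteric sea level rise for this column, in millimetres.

Layer 1 at 21 °C → α = 2.4×10⁻⁴ K⁻¹
Layer 2 at 12 °C → α = 1.8×10⁻⁴ K⁻¹
Layer 3 at 2 °C → α = 1×10⁻⁴ K⁻¹
0–110 m: 2.4×10⁻⁴ × 110 × 2 = 0.05280 m
1.3 × 1.8×10⁻⁴ × 210 = 0.04914 m
Layer 3: 0.75 × 1600 × 1×10⁻⁴ = 0.12000 m
Δh = 0.05280 + 0.04914 + 0.12000 = 0.22194 m

Δh ≈ 222 mm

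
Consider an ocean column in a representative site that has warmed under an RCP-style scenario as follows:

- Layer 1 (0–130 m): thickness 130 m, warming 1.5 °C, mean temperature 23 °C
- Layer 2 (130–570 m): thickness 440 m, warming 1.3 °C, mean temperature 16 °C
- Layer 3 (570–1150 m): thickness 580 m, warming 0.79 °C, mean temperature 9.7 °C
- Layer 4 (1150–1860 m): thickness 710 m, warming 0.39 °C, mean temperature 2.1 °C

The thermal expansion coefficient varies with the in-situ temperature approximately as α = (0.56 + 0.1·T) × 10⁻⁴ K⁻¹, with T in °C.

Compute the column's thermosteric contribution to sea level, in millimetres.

Layer 1: α = (0.56 + 0.1×23)×10⁻⁴ = 2.86×10⁻⁴ K⁻¹
Layer 2: α = (0.56 + 0.1×16)×10⁻⁴ = 2.16×10⁻⁴ K⁻¹
Layer 3: α = (0.56 + 0.1×9.7)×10⁻⁴ = 1.53×10⁻⁴ K⁻¹
Layer 4: α = (0.56 + 0.1×2.1)×10⁻⁴ = 0.77×10⁻⁴ K⁻¹
1.5 × 2.86×10⁻⁴ × 130 = 0.05577 m
440 × 1.3 × 2.16×10⁻⁴ = 0.123552 m
Layer 3: 1.53×10⁻⁴ × 0.79 × 580 = 0.0701046 m
1150–1860 m: 0.39 × 710 × 0.77×10⁻⁴ = 0.0213213 m
Δh = 0.05577 + 0.123552 + 0.0701046 + 0.0213213 = 0.2707479 m

Δh = 271 mm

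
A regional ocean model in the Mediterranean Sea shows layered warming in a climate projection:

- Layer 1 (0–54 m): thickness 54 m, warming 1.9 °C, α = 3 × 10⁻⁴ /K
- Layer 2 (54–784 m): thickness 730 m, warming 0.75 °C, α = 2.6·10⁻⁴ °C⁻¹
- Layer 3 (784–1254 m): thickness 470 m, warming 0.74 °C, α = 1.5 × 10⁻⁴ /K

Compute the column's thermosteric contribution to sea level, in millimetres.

225 mm of thermosteric rise

1.9 × 54 × 3×10⁻⁴ = 0.03078 m
730 × 0.75 × 2.6×10⁻⁴ = 0.14235 m
784–1254 m: 0.74 × 1.5×10⁻⁴ × 470 = 0.05217 m
Δh = 0.03078 + 0.14235 + 0.05217 = 0.22530 m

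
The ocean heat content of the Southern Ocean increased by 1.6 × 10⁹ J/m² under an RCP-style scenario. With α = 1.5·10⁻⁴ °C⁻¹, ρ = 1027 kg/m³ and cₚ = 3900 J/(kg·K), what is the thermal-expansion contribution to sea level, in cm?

Δh = 5.99 cm

Δh = αQ/(ρcₚ) = 1.5×10⁻⁴ × 1.6×10⁹ / (1027 × 3900) ≈ 0.059921 m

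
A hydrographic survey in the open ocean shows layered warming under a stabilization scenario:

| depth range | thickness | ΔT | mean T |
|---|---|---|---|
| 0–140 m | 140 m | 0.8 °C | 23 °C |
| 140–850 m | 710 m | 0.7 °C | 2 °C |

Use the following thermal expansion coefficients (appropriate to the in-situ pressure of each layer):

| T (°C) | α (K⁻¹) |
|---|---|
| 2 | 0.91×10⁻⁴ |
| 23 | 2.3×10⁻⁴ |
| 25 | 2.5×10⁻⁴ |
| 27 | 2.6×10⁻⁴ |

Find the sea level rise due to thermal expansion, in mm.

Δh = 71 mm

Layer 1 at 23 °C → α = 2.3×10⁻⁴ K⁻¹
Layer 2 at 2 °C → α = 0.91×10⁻⁴ K⁻¹
0–140 m: 2.3×10⁻⁴ × 0.8 × 140 = 0.02576 m
Layer 2: 710 × 0.91×10⁻⁴ × 0.7 = 0.045227 m
Δh = 0.02576 + 0.045227 = 0.070987 m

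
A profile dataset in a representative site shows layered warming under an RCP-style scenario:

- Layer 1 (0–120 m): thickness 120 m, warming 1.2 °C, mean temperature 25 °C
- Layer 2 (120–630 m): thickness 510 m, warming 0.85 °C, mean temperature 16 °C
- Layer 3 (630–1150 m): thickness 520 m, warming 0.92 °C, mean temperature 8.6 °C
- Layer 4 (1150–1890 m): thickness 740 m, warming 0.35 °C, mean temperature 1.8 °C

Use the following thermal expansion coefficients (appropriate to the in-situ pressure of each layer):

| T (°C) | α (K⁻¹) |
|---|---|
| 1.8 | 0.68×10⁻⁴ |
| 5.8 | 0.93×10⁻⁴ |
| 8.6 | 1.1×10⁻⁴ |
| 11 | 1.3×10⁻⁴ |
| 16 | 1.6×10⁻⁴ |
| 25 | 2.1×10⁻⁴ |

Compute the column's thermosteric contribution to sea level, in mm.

Δh ≈ 170 mm

Layer 1 at 25 °C → α = 2.1×10⁻⁴ K⁻¹
Layer 2 at 16 °C → α = 1.6×10⁻⁴ K⁻¹
Layer 3 at 8.6 °C → α = 1.1×10⁻⁴ K⁻¹
Layer 4 at 1.8 °C → α = 0.68×10⁻⁴ K⁻¹
2.1×10⁻⁴ × 1.2 × 120 = 0.03024 m
Layer 2: 510 × 0.85 × 1.6×10⁻⁴ = 0.06936 m
520 × 0.92 × 1.1×10⁻⁴ = 0.052624 m
Layer 4: 740 × 0.35 × 0.68×10⁻⁴ = 0.017612 m
Δh = 0.03024 + 0.06936 + 0.052624 + 0.017612 = 0.169836 m ≈ 170 mm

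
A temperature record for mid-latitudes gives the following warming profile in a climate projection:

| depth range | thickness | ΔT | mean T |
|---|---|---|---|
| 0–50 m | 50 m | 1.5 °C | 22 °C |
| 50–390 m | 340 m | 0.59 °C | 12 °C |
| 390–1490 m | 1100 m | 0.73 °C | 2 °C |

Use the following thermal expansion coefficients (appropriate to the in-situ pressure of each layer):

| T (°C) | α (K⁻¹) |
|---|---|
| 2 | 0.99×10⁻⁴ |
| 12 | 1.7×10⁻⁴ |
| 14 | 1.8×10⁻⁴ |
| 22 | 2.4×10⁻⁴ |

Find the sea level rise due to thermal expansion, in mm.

Δh = 132 mm

Layer 1 at 22 °C → α = 2.4×10⁻⁴ K⁻¹
Layer 2 at 12 °C → α = 1.7×10⁻⁴ K⁻¹
Layer 3 at 2 °C → α = 0.99×10⁻⁴ K⁻¹
1.5 × 2.4×10⁻⁴ × 50 = 0.01800 m
50–390 m: 0.59 × 1.7×10⁻⁴ × 340 = 0.034102 m
390–1490 m: 0.99×10⁻⁴ × 1100 × 0.73 = 0.079497 m
Δh = 0.01800 + 0.034102 + 0.079497 = 0.131599 m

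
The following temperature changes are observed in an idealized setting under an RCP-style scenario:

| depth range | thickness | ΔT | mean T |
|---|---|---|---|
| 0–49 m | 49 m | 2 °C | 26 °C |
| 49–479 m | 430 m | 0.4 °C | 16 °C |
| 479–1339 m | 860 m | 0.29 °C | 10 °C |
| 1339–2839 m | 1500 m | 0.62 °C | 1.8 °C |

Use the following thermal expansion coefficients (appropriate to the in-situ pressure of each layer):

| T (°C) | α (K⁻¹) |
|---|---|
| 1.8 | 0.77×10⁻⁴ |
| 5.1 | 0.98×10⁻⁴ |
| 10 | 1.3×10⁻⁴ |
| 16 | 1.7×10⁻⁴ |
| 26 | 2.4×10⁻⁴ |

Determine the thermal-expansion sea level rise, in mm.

Layer 1 at 26 °C → α = 2.4×10⁻⁴ K⁻¹
Layer 2 at 16 °C → α = 1.7×10⁻⁴ K⁻¹
Layer 3 at 10 °C → α = 1.3×10⁻⁴ K⁻¹
Layer 4 at 1.8 °C → α = 0.77×10⁻⁴ K⁻¹
Layer 1: 2 × 2.4×10⁻⁴ × 49 = 0.02352 m
430 × 0.4 × 1.7×10⁻⁴ = 0.02924 m
Layer 3: 860 × 0.29 × 1.3×10⁻⁴ = 0.032422 m
Layer 4: 0.62 × 0.77×10⁻⁴ × 1500 = 0.07161 m
Δh = 0.02352 + 0.02924 + 0.032422 + 0.07161 = 0.156792 m

Δh = 157 mm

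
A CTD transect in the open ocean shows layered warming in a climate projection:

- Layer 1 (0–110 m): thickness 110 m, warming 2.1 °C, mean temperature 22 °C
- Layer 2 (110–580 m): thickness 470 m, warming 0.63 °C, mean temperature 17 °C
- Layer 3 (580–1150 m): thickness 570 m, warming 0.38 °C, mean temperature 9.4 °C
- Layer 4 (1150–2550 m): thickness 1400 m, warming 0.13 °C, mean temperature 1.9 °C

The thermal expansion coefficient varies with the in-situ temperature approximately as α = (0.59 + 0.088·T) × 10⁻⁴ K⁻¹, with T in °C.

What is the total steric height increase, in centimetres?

Layer 1: α = (0.59 + 0.088×22)×10⁻⁴ = 2.526×10⁻⁴ K⁻¹
Layer 2: α = (0.59 + 0.088×17)×10⁻⁴ = 2.086×10⁻⁴ K⁻¹
Layer 3: α = (0.59 + 0.088×9.4)×10⁻⁴ = 1.4172×10⁻⁴ K⁻¹
Layer 4: α = (0.59 + 0.088×1.9)×10⁻⁴ = 0.7572×10⁻⁴ K⁻¹
Layer 1: 2.526×10⁻⁴ × 2.1 × 110 = 0.0583506 m
0.63 × 2.086×10⁻⁴ × 470 = 0.06176646 m
Layer 3: 570 × 0.38 × 1.4172×10⁻⁴ = 0.030696552 m
1150–2550 m: 0.7572×10⁻⁴ × 1400 × 0.13 = 0.01378104 m
Δh = 0.0583506 + 0.06176646 + 0.030696552 + 0.01378104 = 0.164594652 m

Δh ≈ 16.5 cm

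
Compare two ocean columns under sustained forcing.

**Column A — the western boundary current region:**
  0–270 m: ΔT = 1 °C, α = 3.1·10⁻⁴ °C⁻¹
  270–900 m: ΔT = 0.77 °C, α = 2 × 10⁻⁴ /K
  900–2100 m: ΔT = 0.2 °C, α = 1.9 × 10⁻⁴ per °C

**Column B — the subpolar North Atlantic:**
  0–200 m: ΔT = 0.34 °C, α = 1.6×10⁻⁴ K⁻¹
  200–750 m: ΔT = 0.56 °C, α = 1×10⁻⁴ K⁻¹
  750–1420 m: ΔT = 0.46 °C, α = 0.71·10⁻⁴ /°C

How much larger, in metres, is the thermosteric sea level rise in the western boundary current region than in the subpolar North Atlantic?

Δh_A − Δh_B ≈ 0.16 m

A Layer 1: 270 × 3.1×10⁻⁴ × 1 = 0.08370 m
A 270–900 m: 0.77 × 630 × 2×10⁻⁴ = 0.09702 m
A 900–2100 m: 0.2 × 1.9×10⁻⁴ × 1200 = 0.04560 m
A total: 0.22632 m
B 1.6×10⁻⁴ × 200 × 0.34 = 0.01088 m
B 1×10⁻⁴ × 550 × 0.56 = 0.03080 m
B 670 × 0.46 × 0.71×10⁻⁴ = 0.0218822 m
B total: 0.0635622 m
Difference: 0.22632 − 0.0635622 = 0.1627578 m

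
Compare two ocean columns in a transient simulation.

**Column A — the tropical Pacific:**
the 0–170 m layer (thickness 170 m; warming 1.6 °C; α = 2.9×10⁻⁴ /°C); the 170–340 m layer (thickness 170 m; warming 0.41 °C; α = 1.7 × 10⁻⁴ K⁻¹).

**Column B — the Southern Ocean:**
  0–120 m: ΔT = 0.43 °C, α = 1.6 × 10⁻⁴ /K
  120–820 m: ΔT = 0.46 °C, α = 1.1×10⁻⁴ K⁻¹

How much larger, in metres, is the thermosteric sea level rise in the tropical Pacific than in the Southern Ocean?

Δh_A − Δh_B ≈ 0.0471 m

A Layer 1: 2.9×10⁻⁴ × 170 × 1.6 = 0.07888 m
A 170–340 m: 1.7×10⁻⁴ × 170 × 0.41 = 0.011849 m
A total: 0.090729 m
B 0–120 m: 0.43 × 1.6×10⁻⁴ × 120 = 0.008256 m
B 0.46 × 1.1×10⁻⁴ × 700 = 0.03542 m
B total: 0.043676 m
Difference: 0.090729 − 0.043676 = 0.047053 m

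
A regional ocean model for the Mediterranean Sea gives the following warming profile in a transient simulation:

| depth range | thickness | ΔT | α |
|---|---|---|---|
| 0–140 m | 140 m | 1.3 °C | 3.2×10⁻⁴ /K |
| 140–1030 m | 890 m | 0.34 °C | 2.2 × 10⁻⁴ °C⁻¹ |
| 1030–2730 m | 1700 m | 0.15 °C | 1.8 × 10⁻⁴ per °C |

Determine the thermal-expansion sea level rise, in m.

about 0.171 m

140 × 3.2×10⁻⁴ × 1.3 = 0.05824 m
0.34 × 2.2×10⁻⁴ × 890 = 0.066572 m
1030–2730 m: 0.15 × 1700 × 1.8×10⁻⁴ = 0.04590 m
Δh = 0.05824 + 0.066572 + 0.04590 = 0.170712 m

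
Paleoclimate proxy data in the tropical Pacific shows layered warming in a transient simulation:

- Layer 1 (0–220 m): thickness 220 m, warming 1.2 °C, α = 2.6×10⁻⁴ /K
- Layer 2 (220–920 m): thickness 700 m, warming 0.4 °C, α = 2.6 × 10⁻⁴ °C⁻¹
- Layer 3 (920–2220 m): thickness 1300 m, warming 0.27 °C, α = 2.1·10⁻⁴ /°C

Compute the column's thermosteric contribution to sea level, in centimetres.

220 × 2.6×10⁻⁴ × 1.2 = 0.06864 m
220–920 m: 2.6×10⁻⁴ × 700 × 0.4 = 0.07280 m
920–2220 m: 2.1×10⁻⁴ × 1300 × 0.27 = 0.07371 m
Δh = 0.06864 + 0.07280 + 0.07371 = 0.21515 m

Δh ≈ 21.5 cm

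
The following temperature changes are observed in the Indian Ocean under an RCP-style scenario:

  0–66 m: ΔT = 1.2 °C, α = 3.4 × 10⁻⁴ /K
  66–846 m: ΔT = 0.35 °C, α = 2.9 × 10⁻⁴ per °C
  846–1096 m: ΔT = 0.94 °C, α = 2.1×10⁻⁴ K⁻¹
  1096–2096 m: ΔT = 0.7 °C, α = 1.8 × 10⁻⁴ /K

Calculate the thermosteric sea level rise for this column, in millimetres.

281 mm

Layer 1: 3.4×10⁻⁴ × 66 × 1.2 = 0.026928 m
Layer 2: 780 × 0.35 × 2.9×10⁻⁴ = 0.07917 m
0.94 × 250 × 2.1×10⁻⁴ = 0.04935 m
1096–2096 m: 1.8×10⁻⁴ × 0.7 × 1000 = 0.12600 m
Δh = 0.026928 + 0.07917 + 0.04935 + 0.12600 = 0.281448 m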